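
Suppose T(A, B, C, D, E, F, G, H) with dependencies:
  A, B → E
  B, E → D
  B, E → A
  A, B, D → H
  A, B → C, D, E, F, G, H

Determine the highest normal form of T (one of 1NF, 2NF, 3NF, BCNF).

BCNF

Candidate keys: {A, B}, {B, E}. Prime attributes: {A, B, E}.
Every FD has a superkey on the left, so the relation is in BCNF.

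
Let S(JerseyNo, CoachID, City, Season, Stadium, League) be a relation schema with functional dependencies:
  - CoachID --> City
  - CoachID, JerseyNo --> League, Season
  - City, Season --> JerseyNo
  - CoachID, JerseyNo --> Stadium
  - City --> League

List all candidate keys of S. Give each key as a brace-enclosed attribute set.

No FD produces {CoachID}, so it must be in every candidate key.
{CoachID, JerseyNo}⁺ = {City, CoachID, JerseyNo, League, Season, Stadium} — all of the relation — so {CoachID, JerseyNo} is a candidate key.
{CoachID, Season}⁺ = {City, CoachID, JerseyNo, League, Season, Stadium} — all of the relation — so {CoachID, Season} is a candidate key.
These are minimal and exhaustive — every other superkey contains one of them.

{CoachID, JerseyNo}, {CoachID, Season}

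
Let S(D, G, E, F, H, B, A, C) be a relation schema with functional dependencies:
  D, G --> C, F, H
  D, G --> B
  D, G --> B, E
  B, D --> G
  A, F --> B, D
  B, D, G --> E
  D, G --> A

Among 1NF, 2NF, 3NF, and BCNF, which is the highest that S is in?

Candidate keys: {A, F}, {B, D}, {D, G}. Prime attributes: {A, B, D, F, G}.
The left-hand side of every FD is a superkey, so BCNF is satisfied.

BCNF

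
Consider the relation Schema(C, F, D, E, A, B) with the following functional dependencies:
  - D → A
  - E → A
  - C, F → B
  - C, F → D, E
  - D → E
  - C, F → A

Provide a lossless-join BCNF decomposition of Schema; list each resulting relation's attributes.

{A, E}; {B, C, D, F}; {D, E}

Candidate key of the original relation: {C, F}.
In {A, B, C, D, E, F}, {D} is not a superkey ({D}⁺ restricted to this set is {A, D, E}), so split on D → A, E into {A, D, E} and {B, C, D, F}.
In {A, D, E}, {E} is not a superkey ({E}⁺ restricted to this set is {A, E}), so split on E → A into {A, E} and {D, E}.
{A, E}: every determinant is a superkey — BCNF.
{D, E}: every determinant is a superkey — BCNF.
{B, C, D, F}: every determinant is a superkey — BCNF.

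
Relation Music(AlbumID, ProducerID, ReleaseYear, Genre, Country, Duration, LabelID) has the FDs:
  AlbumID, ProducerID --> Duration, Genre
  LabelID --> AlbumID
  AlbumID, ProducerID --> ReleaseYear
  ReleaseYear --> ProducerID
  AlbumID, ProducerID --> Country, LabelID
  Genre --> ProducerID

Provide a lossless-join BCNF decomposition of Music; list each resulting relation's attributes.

Candidate keys of the original relation: {AlbumID, Genre}, {AlbumID, ProducerID}, {AlbumID, ReleaseYear}, {Genre, LabelID}, {LabelID, ProducerID}, {LabelID, ReleaseYear}.
Within {AlbumID, Country, Duration, Genre, LabelID, ProducerID, ReleaseYear}: {LabelID}⁺ ∩ {AlbumID, Country, Duration, Genre, LabelID, ProducerID, ReleaseYear} = {AlbumID, LabelID}, not the whole set, so LabelID --> AlbumID violates BCNF; decompose into {AlbumID, LabelID} and {Country, Duration, Genre, LabelID, ProducerID, ReleaseYear}.
{AlbumID, LabelID}: every determinant is a superkey — BCNF.
Within {Country, Duration, Genre, LabelID, ProducerID, ReleaseYear}: {ReleaseYear}⁺ ∩ {Country, Duration, Genre, LabelID, ProducerID, ReleaseYear} = {ProducerID, ReleaseYear}, not the whole set, so ReleaseYear --> ProducerID violates BCNF; decompose into {ProducerID, ReleaseYear} and {Country, Duration, Genre, LabelID, ReleaseYear}.
{ProducerID, ReleaseYear}: every determinant is a superkey — BCNF.
{Country, Duration, Genre, LabelID, ReleaseYear}: every determinant is a superkey — BCNF.

{AlbumID, LabelID}; {Country, Duration, Genre, LabelID, ReleaseYear}; {ProducerID, ReleaseYear}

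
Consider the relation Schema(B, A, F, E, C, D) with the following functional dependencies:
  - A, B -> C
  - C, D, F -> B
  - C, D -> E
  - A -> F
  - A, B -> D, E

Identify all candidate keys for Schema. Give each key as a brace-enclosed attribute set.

{A} never appears on the right of any FD, so every key must include it.
{A, B} is a candidate key since {A, B}⁺ = {A, B, C, D, E, F} covers every attribute.
{A, C, D} is a candidate key since {A, C, D}⁺ = {A, B, C, D, E, F} covers every attribute.
These are minimal and exhaustive — every other superkey contains one of them.

{A, B}, {A, C, D}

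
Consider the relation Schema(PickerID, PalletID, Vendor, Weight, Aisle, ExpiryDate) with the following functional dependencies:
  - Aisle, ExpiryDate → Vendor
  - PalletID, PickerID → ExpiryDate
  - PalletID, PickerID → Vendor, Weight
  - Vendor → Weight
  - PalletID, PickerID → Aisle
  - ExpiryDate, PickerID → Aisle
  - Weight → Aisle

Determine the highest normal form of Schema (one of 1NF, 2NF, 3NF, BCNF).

2NF

Candidate key: {PalletID, PickerID}. Prime attributes: {PalletID, PickerID}.
Aisle, ExpiryDate → Vendor: {Aisle, ExpiryDate}⁺ = {Aisle, ExpiryDate, Vendor, Weight}, which is not all of the attributes, so the left side is not a superkey — BCNF is violated.
Because {Vendor} is non-prime and the left side of Aisle, ExpiryDate → Vendor is not a superkey, the relation is not in 3NF.
No proper subset of a key has a non-prime attribute in its closure, so there is no partial dependency; 2NF holds.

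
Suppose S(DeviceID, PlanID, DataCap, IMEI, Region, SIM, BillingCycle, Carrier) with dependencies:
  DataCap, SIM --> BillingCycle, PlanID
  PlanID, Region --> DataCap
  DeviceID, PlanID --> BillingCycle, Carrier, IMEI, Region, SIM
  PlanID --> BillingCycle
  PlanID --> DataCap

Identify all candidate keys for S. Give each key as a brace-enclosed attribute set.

No FD produces {DeviceID}, so it must be in every candidate key.
{DeviceID, PlanID}⁺ = {BillingCycle, Carrier, DataCap, DeviceID, IMEI, PlanID, Region, SIM}, which is every attribute, so {DeviceID, PlanID} is a candidate key.
{DataCap, DeviceID, SIM}⁺ = {BillingCycle, Carrier, DataCap, DeviceID, IMEI, PlanID, Region, SIM}, which is every attribute, so {DataCap, DeviceID, SIM} is a candidate key.
Any other superkey properly contains one of these, so there are no further candidate keys.

{DataCap, DeviceID, SIM}, {DeviceID, PlanID}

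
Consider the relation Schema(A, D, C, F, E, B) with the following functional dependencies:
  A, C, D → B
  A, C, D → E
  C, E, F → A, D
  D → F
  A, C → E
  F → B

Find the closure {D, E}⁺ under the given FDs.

{B, D, E, F}

Start with {D, E}.
D → F applies; add {F} → now {D, E, F}.
F → B applies; add {B} → now {B, D, E, F}.
No further FD applies.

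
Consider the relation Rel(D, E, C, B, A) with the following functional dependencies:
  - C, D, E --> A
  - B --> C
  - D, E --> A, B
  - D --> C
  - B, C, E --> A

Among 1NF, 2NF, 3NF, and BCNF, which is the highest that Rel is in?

1NF

Candidate key: {D, E}. Prime attributes: {D, E}.
For B --> C we have {B}⁺ = {B, C}; {B} is not a superkey, so BCNF fails.
Because {C} is non-prime and the left side of B --> C is not a superkey, the relation is not in 3NF.
The proper key subset {D} of {D, E} determines non-prime {C}, so the relation is not even in 2NF.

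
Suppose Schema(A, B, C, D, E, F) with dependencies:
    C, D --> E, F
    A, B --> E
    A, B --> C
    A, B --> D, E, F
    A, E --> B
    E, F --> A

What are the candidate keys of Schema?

{A, B}, {A, E}, {C, D}, {E, F}

{A, B}⁺ = {A, B, C, D, E, F} — all of the relation — so {A, B} is a candidate key.
{A, E}⁺ = {A, B, C, D, E, F} — all of the relation — so {A, E} is a candidate key.
{C, D}⁺ = {A, B, C, D, E, F} — all of the relation — so {C, D} is a candidate key.
{E, F}⁺ = {A, B, C, D, E, F} — all of the relation — so {E, F} is a candidate key.
Any other superkey properly contains one of these, so there are no further candidate keys.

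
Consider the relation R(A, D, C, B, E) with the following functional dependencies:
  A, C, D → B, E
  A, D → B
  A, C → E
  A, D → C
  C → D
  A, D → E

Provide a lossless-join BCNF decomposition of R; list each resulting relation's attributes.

Candidate keys of the original relation: {A, C}, {A, D}.
Within {A, B, C, D, E}: {C}⁺ ∩ {A, B, C, D, E} = {C, D}, not the whole set, so C → D violates BCNF; decompose into {C, D} and {A, B, C, E}.
{C, D} is in BCNF.
{A, B, C, E} is in BCNF.

{A, B, C, E}; {C, D}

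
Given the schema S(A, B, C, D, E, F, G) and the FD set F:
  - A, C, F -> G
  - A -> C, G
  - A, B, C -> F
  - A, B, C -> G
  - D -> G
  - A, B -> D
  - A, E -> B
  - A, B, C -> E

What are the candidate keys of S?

{A, B}, {A, E}

No FD produces {A}, so it must be in every candidate key.
{A, B} is a candidate key since {A, B}⁺ = {A, B, C, D, E, F, G} covers every attribute.
{A, E} is a candidate key since {A, E}⁺ = {A, B, C, D, E, F, G} covers every attribute.
These are minimal and exhaustive — every other superkey contains one of them.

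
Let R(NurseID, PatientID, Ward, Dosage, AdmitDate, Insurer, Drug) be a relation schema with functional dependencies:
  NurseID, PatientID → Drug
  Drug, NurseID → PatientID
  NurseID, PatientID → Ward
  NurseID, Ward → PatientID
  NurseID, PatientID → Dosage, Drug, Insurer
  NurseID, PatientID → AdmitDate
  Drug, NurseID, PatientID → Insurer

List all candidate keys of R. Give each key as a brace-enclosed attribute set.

{Drug, NurseID}, {NurseID, PatientID}, {NurseID, Ward}

{NurseID} never appears on the right of any FD, so every key must include it.
{Drug, NurseID} is a candidate key since {Drug, NurseID}⁺ = {AdmitDate, Dosage, Drug, Insurer, NurseID, PatientID, Ward} covers every attribute.
{NurseID, PatientID} is a candidate key since {NurseID, PatientID}⁺ = {AdmitDate, Dosage, Drug, Insurer, NurseID, PatientID, Ward} covers every attribute.
{NurseID, Ward} is a candidate key since {NurseID, Ward}⁺ = {AdmitDate, Dosage, Drug, Insurer, NurseID, PatientID, Ward} covers every attribute.
Any other superkey properly contains one of these, so there are no further candidate keys.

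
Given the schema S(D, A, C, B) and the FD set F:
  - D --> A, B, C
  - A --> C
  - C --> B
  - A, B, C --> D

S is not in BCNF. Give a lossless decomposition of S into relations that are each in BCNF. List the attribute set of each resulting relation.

Candidate keys of the original relation: {A}, {D}.
{A, B, C, D}: {C} determines {B, C} here but is not a superkey — split on C --> B, giving {B, C} and {A, C, D}.
{B, C} has no BCNF violation.
{A, C, D} has no BCNF violation.

{A, C, D}; {B, C}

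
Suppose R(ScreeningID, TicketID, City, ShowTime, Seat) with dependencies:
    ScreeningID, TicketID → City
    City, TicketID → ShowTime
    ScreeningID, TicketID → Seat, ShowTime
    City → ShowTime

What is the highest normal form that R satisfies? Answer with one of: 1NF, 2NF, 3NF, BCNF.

Candidate key: {ScreeningID, TicketID}. Prime attributes: {ScreeningID, TicketID}.
City, TicketID → ShowTime breaks BCNF: {City, TicketID}⁺ = {City, ShowTime, TicketID}, so {City, TicketID} is not a superkey.
City, TicketID → ShowTime determines the non-prime attribute {ShowTime} from a non-superkey — 3NF is violated.
Checking every proper subset of each key, none determines a non-prime attribute — 2NF is satisfied.

2NF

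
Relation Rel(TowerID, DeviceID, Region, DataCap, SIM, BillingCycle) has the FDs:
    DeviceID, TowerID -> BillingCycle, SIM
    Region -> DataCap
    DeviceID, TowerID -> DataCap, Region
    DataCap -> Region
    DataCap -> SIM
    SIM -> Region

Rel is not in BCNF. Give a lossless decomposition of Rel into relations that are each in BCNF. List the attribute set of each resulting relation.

{BillingCycle, DeviceID, Region, TowerID}; {DataCap, Region, SIM}

Candidate key of the original relation: {DeviceID, TowerID}.
{BillingCycle, DataCap, DeviceID, Region, SIM, TowerID}: {Region} determines {DataCap, Region, SIM} here but is not a superkey — split on Region -> DataCap, SIM, giving {DataCap, Region, SIM} and {BillingCycle, DeviceID, Region, TowerID}.
{DataCap, Region, SIM} is in BCNF.
{BillingCycle, DeviceID, Region, TowerID} is in BCNF.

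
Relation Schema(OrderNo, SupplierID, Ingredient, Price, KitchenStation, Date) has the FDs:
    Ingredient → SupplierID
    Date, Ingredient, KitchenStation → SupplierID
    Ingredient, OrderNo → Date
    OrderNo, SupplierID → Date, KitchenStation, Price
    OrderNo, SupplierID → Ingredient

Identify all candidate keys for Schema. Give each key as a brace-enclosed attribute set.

{Ingredient, OrderNo}, {OrderNo, SupplierID}

{OrderNo} never appears on the right of any FD, so every key must include it.
{Ingredient, OrderNo}⁺ = {Date, Ingredient, KitchenStation, OrderNo, Price, SupplierID} — all of the relation — so {Ingredient, OrderNo} is a candidate key.
{OrderNo, SupplierID}⁺ = {Date, Ingredient, KitchenStation, OrderNo, Price, SupplierID} — all of the relation — so {OrderNo, SupplierID} is a candidate key.
These are minimal and exhaustive — every other superkey contains one of them.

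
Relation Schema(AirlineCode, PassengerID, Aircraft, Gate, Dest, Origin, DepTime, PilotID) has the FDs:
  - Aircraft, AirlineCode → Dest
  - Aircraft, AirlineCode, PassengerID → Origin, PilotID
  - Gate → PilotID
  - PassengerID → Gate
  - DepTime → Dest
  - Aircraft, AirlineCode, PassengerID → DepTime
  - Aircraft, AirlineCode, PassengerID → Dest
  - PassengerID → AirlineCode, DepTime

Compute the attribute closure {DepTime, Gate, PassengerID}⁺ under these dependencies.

Start with {DepTime, Gate, PassengerID}.
Gate → PilotID applies; add {PilotID} → now {DepTime, Gate, PassengerID, PilotID}.
DepTime → Dest applies; add {Dest} → now {DepTime, Dest, Gate, PassengerID, PilotID}.
PassengerID → AirlineCode, DepTime applies; add {AirlineCode} → now {AirlineCode, DepTime, Dest, Gate, PassengerID, PilotID}.
No further FD applies.

{AirlineCode, DepTime, Dest, Gate, PassengerID, PilotID}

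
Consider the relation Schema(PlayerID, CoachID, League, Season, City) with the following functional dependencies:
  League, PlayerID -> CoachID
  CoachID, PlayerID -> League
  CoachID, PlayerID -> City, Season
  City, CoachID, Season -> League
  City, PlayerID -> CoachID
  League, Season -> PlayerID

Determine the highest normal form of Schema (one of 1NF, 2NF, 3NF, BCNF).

BCNF

Candidate keys: {City, CoachID, Season}, {City, PlayerID}, {CoachID, PlayerID}, {League, PlayerID}, {League, Season}. Prime attributes: {City, CoachID, League, PlayerID, Season}.
Every FD has a superkey on the left, so the relation is in BCNF.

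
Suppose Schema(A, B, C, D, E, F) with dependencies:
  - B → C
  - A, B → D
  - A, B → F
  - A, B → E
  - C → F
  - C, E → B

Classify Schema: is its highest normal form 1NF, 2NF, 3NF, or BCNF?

Candidate keys: {A, B}, {A, C, E}. Prime attributes: {A, B, C, E}.
B → C breaks BCNF: {B}⁺ = {B, C, F}, so {B} is not a superkey.
Because {F} is non-prime and the left side of C → F is not a superkey, the relation is not in 3NF.
The proper key subset {B} of {A, B} determines non-prime {F}, so the relation is not even in 2NF.

1NF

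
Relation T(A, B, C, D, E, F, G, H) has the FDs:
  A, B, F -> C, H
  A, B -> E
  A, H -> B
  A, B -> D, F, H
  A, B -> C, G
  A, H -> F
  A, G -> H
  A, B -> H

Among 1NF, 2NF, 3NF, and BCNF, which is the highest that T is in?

BCNF

Candidate keys: {A, B}, {A, G}, {A, H}. Prime attributes: {A, B, G, H}.
The left-hand side of every FD is a superkey, so BCNF is satisfied.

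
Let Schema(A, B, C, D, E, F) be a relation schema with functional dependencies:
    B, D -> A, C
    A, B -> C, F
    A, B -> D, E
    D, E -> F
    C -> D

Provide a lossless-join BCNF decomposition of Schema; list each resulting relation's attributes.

{A, B, C, E}; {C, D}; {D, E, F}

Candidate keys of the original relation: {A, B}, {B, C}, {B, D}.
{A, B, C, D, E, F}: {D, E} determines {D, E, F} here but is not a superkey — split on D, E -> F, giving {D, E, F} and {A, B, C, D, E}.
{D, E, F} has no BCNF violation.
{A, B, C, D, E}: {C} determines {C, D} here but is not a superkey — split on C -> D, giving {C, D} and {A, B, C, E}.
{C, D} has no BCNF violation.
{A, B, C, E} has no BCNF violation.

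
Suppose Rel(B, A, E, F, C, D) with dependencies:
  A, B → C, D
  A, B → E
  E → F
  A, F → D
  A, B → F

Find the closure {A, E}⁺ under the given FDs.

Start with {A, E}.
E → F applies; add {F} → now {A, E, F}.
A, F → D applies; add {D} → now {A, D, E, F}.
No further FD applies.

{A, D, E, F}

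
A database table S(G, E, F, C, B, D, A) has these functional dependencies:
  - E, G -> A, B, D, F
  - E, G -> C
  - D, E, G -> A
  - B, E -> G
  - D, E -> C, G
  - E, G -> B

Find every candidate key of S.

{B, E}, {D, E}, {E, G}

{E} never appears on the right of any FD, so every key must include it.
{B, E}⁺ = {A, B, C, D, E, F, G} — all of the relation — so {B, E} is a candidate key.
{D, E}⁺ = {A, B, C, D, E, F, G} — all of the relation — so {D, E} is a candidate key.
{E, G}⁺ = {A, B, C, D, E, F, G} — all of the relation — so {E, G} is a candidate key.
Any other superkey properly contains one of these, so there are no further candidate keys.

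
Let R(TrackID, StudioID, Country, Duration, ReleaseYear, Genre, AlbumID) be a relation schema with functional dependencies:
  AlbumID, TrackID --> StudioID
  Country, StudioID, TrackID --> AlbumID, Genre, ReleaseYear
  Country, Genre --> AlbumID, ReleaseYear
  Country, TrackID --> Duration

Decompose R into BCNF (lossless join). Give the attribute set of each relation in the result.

Candidate keys of the original relation: {AlbumID, Country, TrackID}, {Country, Genre, TrackID}, {Country, StudioID, TrackID}.
In {AlbumID, Country, Duration, Genre, ReleaseYear, StudioID, TrackID}, {AlbumID, TrackID} is not a superkey ({AlbumID, TrackID}⁺ restricted to this set is {AlbumID, StudioID, TrackID}), so split on AlbumID, TrackID --> StudioID into {AlbumID, StudioID, TrackID} and {AlbumID, Country, Duration, Genre, ReleaseYear, TrackID}.
{AlbumID, StudioID, TrackID} has no BCNF violation.
In {AlbumID, Country, Duration, Genre, ReleaseYear, TrackID}, {Country, Genre} is not a superkey ({Country, Genre}⁺ restricted to this set is {AlbumID, Country, Genre, ReleaseYear}), so split on Country, Genre --> AlbumID, ReleaseYear into {AlbumID, Country, Genre, ReleaseYear} and {Country, Duration, Genre, TrackID}.
{AlbumID, Country, Genre, ReleaseYear} has no BCNF violation.
In {Country, Duration, Genre, TrackID}, {Country, TrackID} is not a superkey ({Country, TrackID}⁺ restricted to this set is {Country, Duration, TrackID}), so split on Country, TrackID --> Duration into {Country, Duration, TrackID} and {Country, Genre, TrackID}.
{Country, Duration, TrackID} has no BCNF violation.
{Country, Genre, TrackID} has no BCNF violation.

{AlbumID, Country, Genre, ReleaseYear}; {AlbumID, StudioID, TrackID}; {Country, Duration, TrackID}; {Country, Genre, TrackID}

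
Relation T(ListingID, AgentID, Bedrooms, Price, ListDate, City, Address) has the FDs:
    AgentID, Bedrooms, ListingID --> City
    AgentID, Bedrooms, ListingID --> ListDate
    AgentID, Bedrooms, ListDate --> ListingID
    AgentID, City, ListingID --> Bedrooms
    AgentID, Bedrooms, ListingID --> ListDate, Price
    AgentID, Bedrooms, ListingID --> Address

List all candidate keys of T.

Attributes never on any right-hand side: {AgentID} — every candidate key must contain it.
{AgentID, Bedrooms, ListDate} is a candidate key since {AgentID, Bedrooms, ListDate}⁺ = {Address, AgentID, Bedrooms, City, ListDate, ListingID, Price} covers every attribute.
{AgentID, Bedrooms, ListingID} is a candidate key since {AgentID, Bedrooms, ListingID}⁺ = {Address, AgentID, Bedrooms, City, ListDate, ListingID, Price} covers every attribute.
{AgentID, City, ListingID} is a candidate key since {AgentID, City, ListingID}⁺ = {Address, AgentID, Bedrooms, City, ListDate, ListingID, Price} covers every attribute.
Any other superkey properly contains one of these, so there are no further candidate keys.

{AgentID, Bedrooms, ListDate}, {AgentID, Bedrooms, ListingID}, {AgentID, City, ListingID}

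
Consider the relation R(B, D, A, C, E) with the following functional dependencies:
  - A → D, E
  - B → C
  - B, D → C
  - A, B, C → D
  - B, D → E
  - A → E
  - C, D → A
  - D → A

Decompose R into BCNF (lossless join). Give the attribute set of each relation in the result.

{A, B}; {A, D, E}; {B, C}

Candidate keys of the original relation: {A, B}, {B, D}.
In {A, B, C, D, E}, {A} is not a superkey ({A}⁺ restricted to this set is {A, D, E}), so split on A → D, E into {A, D, E} and {A, B, C}.
{A, D, E}: every determinant is a superkey — BCNF.
In {A, B, C}, {B} is not a superkey ({B}⁺ restricted to this set is {B, C}), so split on B → C into {B, C} and {A, B}.
{B, C}: every determinant is a superkey — BCNF.
{A, B}: every determinant is a superkey — BCNF.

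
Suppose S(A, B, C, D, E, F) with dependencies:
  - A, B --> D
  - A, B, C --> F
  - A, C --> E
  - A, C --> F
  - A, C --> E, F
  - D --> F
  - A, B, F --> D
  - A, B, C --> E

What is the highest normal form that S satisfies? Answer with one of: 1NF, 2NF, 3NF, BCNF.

Candidate key: {A, B, C}. Prime attributes: {A, B, C}.
A, B --> D: {A, B}⁺ = {A, B, D, F}, which is not all of the attributes, so the left side is not a superkey — BCNF is violated.
Because {D} is non-prime and the left side of A, B --> D is not a superkey, the relation is not in 3NF.
The proper key subset {A, B} of {A, B, C} determines non-prime {D, F}, so the relation is not even in 2NF.

1NF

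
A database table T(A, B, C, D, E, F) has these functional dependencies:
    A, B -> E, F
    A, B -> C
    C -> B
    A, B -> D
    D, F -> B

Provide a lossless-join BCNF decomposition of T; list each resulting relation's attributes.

{A, C, D, E, F}; {B, C}

Candidate keys of the original relation: {A, B}, {A, C}, {A, D, F}.
{A, B, C, D, E, F}: {C} determines {B, C} here but is not a superkey — split on C -> B, giving {B, C} and {A, C, D, E, F}.
{B, C} is in BCNF.
{A, C, D, E, F} is in BCNF.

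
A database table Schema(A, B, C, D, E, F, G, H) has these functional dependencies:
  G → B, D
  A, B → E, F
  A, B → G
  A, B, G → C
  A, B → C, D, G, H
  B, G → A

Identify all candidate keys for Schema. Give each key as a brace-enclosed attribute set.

{G}⁺ = {A, B, C, D, E, F, G, H}, which is every attribute, so {G} is a candidate key.
{A, B}⁺ = {A, B, C, D, E, F, G, H}, which is every attribute, so {A, B} is a candidate key.
Any other superkey properly contains one of these, so there are no further candidate keys.

{A, B}, {G}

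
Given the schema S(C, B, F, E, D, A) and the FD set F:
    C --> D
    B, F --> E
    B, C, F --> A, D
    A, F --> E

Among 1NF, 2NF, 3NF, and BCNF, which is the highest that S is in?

1NF

Candidate key: {B, C, F}. Prime attributes: {B, C, F}.
C --> D breaks BCNF: {C}⁺ = {C, D}, so {C} is not a superkey.
C --> D has non-prime {D} on the right and a non-superkey on the left, so 3NF fails.
Since {C} ⊂ {B, C, F} and {C}⁺ ⊇ {D} with {D} non-prime, there is a partial dependency; 2NF fails.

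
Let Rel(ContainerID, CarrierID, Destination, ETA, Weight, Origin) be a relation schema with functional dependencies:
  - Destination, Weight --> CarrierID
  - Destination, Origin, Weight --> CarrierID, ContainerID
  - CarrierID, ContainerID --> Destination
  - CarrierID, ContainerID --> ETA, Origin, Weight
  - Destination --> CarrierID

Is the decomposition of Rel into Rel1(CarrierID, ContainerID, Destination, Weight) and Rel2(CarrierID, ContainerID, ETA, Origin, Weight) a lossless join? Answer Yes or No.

The shared attributes are {CarrierID, ContainerID, Weight} and {CarrierID, ContainerID, Weight}⁺ = {CarrierID, ContainerID, Destination, ETA, Origin, Weight}.
This includes all of Rel1, so the common attributes are a superkey of Rel1 — the join is lossless.

Yes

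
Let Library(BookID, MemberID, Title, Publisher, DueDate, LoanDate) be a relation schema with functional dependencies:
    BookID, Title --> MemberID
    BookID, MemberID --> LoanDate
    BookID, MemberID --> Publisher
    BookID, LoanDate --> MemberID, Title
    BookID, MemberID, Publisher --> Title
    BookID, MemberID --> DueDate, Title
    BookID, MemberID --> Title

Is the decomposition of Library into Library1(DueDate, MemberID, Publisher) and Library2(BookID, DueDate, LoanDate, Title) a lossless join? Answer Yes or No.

No

Library1 ∩ Library2 = {DueDate}; its closure under F is {DueDate}.
Library1 ⊄ {DueDate} and Library2 ⊄ {DueDate}, so the split is lossy.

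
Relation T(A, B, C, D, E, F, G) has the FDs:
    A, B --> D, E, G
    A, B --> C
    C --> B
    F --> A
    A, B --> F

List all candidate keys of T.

{A, B}, {A, C}, {B, F}, {C, F}

{A, B}⁺ = {A, B, C, D, E, F, G}, which is every attribute, so {A, B} is a candidate key.
{A, C}⁺ = {A, B, C, D, E, F, G}, which is every attribute, so {A, C} is a candidate key.
{B, F}⁺ = {A, B, C, D, E, F, G}, which is every attribute, so {B, F} is a candidate key.
{C, F}⁺ = {A, B, C, D, E, F, G}, which is every attribute, so {C, F} is a candidate key.
These are minimal and exhaustive — every other superkey contains one of them.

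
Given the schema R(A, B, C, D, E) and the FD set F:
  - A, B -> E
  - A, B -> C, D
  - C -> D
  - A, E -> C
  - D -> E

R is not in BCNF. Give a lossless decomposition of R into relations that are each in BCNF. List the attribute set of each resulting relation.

Candidate key of the original relation: {A, B}.
Within {A, B, C, D, E}: {C}⁺ ∩ {A, B, C, D, E} = {C, D, E}, not the whole set, so C -> D, E violates BCNF; decompose into {C, D, E} and {A, B, C}.
Within {C, D, E}: {D}⁺ ∩ {C, D, E} = {D, E}, not the whole set, so D -> E violates BCNF; decompose into {D, E} and {C, D}.
{D, E} has no BCNF violation.
{C, D} has no BCNF violation.
{A, B, C} has no BCNF violation.

{A, B, C}; {C, D}; {D, E}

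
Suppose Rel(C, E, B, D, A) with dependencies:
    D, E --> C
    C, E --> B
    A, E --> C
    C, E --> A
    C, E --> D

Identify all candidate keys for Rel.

{E} never appears on the right of any FD, so every key must include it.
{A, E}⁺ = {A, B, C, D, E}, which is every attribute, so {A, E} is a candidate key.
{C, E}⁺ = {A, B, C, D, E}, which is every attribute, so {C, E} is a candidate key.
{D, E}⁺ = {A, B, C, D, E}, which is every attribute, so {D, E} is a candidate key.
No proper subset of any of these is a key, and no other minimal superkey exists.

{A, E}, {C, E}, {D, E}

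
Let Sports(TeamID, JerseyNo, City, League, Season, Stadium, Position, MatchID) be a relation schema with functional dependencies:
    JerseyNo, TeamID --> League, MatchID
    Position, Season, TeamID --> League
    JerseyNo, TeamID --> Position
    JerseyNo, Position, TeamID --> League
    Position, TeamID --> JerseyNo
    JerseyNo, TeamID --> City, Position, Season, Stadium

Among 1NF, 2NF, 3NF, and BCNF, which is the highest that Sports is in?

Candidate keys: {JerseyNo, TeamID}, {Position, TeamID}. Prime attributes: {JerseyNo, Position, TeamID}.
Every FD has a superkey on the left, so the relation is in BCNF.

BCNF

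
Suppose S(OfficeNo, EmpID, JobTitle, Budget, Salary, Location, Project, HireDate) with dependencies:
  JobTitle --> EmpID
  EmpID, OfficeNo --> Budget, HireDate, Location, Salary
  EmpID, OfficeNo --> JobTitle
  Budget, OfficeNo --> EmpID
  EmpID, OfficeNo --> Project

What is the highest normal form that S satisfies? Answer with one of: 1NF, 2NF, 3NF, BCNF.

Candidate keys: {Budget, OfficeNo}, {EmpID, OfficeNo}, {JobTitle, OfficeNo}. Prime attributes: {Budget, EmpID, JobTitle, OfficeNo}.
JobTitle --> EmpID breaks BCNF: {JobTitle}⁺ = {EmpID, JobTitle}, so {JobTitle} is not a superkey.
But every attribute on its right side ({EmpID}) is prime, and the same holds for every other non-superkey FD, so 3NF still holds.

3NF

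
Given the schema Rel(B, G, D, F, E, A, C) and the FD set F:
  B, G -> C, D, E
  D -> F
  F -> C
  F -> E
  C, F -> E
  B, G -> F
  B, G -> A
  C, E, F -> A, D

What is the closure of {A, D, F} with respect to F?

{A, C, D, E, F}

Start with {A, D, F}.
F -> C applies; add {C} → now {A, C, D, F}.
F -> E applies; add {E} → now {A, C, D, E, F}.
No further FD applies.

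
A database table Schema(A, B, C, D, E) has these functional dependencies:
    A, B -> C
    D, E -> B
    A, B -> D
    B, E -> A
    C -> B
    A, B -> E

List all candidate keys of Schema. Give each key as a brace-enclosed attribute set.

{A, B}⁺ = {A, B, C, D, E} — all of the relation — so {A, B} is a candidate key.
{A, C}⁺ = {A, B, C, D, E} — all of the relation — so {A, C} is a candidate key.
{B, E}⁺ = {A, B, C, D, E} — all of the relation — so {B, E} is a candidate key.
{C, E}⁺ = {A, B, C, D, E} — all of the relation — so {C, E} is a candidate key.
{D, E}⁺ = {A, B, C, D, E} — all of the relation — so {D, E} is a candidate key.
Any other superkey properly contains one of these, so there are no further candidate keys.

{A, B}, {A, C}, {B, E}, {C, E}, {D, E}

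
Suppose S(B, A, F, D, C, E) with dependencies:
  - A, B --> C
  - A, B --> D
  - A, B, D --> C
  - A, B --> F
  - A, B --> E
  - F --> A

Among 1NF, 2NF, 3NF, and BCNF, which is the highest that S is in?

Candidate keys: {A, B}, {B, F}. Prime attributes: {A, B, F}.
For F --> A we have {F}⁺ = {A, F}; {F} is not a superkey, so BCNF fails.
But every attribute on its right side ({A}) is prime, and the same holds for every other non-superkey FD, so 3NF still holds.

3NF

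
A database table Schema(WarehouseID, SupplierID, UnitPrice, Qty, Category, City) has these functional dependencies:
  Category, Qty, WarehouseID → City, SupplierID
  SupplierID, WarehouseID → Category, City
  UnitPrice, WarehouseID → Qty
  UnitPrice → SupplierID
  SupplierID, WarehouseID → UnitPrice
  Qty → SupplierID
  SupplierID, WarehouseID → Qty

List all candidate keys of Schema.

{Qty, WarehouseID}, {SupplierID, WarehouseID}, {UnitPrice, WarehouseID}

{WarehouseID} never appears on the right of any FD, so every key must include it.
{Qty, WarehouseID} is a candidate key since {Qty, WarehouseID}⁺ = {Category, City, Qty, SupplierID, UnitPrice, WarehouseID} covers every attribute.
{SupplierID, WarehouseID} is a candidate key since {SupplierID, WarehouseID}⁺ = {Category, City, Qty, SupplierID, UnitPrice, WarehouseID} covers every attribute.
{UnitPrice, WarehouseID} is a candidate key since {UnitPrice, WarehouseID}⁺ = {Category, City, Qty, SupplierID, UnitPrice, WarehouseID} covers every attribute.
Any other superkey properly contains one of these, so there are no further candidate keys.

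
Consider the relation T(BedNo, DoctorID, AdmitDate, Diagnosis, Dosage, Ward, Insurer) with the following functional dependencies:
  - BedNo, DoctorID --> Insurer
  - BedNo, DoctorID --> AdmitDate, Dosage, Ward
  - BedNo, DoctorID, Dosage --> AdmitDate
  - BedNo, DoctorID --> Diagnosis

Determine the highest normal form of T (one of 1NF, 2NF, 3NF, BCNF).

Candidate key: {BedNo, DoctorID}. Prime attributes: {BedNo, DoctorID}.
The left-hand side of every FD is a superkey, so BCNF is satisfied.

BCNF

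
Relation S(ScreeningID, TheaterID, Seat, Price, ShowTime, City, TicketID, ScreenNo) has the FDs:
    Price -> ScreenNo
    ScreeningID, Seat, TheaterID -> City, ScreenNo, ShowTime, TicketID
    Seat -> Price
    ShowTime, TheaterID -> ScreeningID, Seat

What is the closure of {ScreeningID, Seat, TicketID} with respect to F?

{Price, ScreenNo, ScreeningID, Seat, TicketID}

Start with {ScreeningID, Seat, TicketID}.
Seat -> Price applies; add {Price} → now {Price, ScreeningID, Seat, TicketID}.
Price -> ScreenNo applies; add {ScreenNo} → now {Price, ScreenNo, ScreeningID, Seat, TicketID}.
No further FD applies.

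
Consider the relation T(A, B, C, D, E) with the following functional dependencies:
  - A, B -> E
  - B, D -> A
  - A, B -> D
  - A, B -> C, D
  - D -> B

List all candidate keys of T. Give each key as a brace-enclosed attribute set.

{A, B}, {D}

Closure of {D} is {A, B, C, D, E}, the whole schema; {D} is a candidate key.
Closure of {A, B} is {A, B, C, D, E}, the whole schema; {A, B} is a candidate key.
No proper subset of any of these is a key, and no other minimal superkey exists.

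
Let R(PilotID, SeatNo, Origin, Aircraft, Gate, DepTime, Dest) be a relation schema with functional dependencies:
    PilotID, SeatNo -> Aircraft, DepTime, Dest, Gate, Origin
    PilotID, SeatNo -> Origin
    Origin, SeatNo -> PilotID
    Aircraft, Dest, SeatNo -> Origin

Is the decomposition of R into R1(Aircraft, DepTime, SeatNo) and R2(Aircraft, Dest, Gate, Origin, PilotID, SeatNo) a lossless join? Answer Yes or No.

No

Common attributes: {Aircraft, SeatNo}; their closure is {Aircraft, SeatNo}.
Neither R1 nor R2 is contained in that closure, so the decomposition is lossy.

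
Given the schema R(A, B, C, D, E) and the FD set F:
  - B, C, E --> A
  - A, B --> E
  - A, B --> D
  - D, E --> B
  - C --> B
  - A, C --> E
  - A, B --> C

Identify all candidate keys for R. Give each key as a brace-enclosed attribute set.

Closure of {A, B} is {A, B, C, D, E}, the whole schema; {A, B} is a candidate key.
Closure of {A, C} is {A, B, C, D, E}, the whole schema; {A, C} is a candidate key.
Closure of {C, E} is {A, B, C, D, E}, the whole schema; {C, E} is a candidate key.
Closure of {A, D, E} is {A, B, C, D, E}, the whole schema; {A, D, E} is a candidate key.
No proper subset of any of these is a key, and no other minimal superkey exists.

{A, B}, {A, C}, {A, D, E}, {C, E}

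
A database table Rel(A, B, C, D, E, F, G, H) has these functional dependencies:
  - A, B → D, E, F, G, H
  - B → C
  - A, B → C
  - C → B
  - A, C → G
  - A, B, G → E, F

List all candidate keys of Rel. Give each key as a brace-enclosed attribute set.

{A, B}, {A, C}

No FD produces {A}, so it must be in every candidate key.
{A, B}⁺ = {A, B, C, D, E, F, G, H} — all of the relation — so {A, B} is a candidate key.
{A, C}⁺ = {A, B, C, D, E, F, G, H} — all of the relation — so {A, C} is a candidate key.
Any other superkey properly contains one of these, so there are no further candidate keys.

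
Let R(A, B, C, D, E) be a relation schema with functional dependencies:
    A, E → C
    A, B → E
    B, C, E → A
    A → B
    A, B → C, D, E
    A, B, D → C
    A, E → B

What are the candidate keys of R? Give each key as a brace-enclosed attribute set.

{A}⁺ = {A, B, C, D, E} — all of the relation — so {A} is a candidate key.
{B, C, E}⁺ = {A, B, C, D, E} — all of the relation — so {B, C, E} is a candidate key.
No proper subset of any of these is a key, and no other minimal superkey exists.

{A}, {B, C, E}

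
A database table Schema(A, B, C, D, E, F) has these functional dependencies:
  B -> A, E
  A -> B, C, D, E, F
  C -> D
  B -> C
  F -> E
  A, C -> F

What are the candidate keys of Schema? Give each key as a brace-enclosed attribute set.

{A}, {B}

{A}⁺ = {A, B, C, D, E, F}, which is every attribute, so {A} is a candidate key.
{B}⁺ = {A, B, C, D, E, F}, which is every attribute, so {B} is a candidate key.
No proper subset of any of these is a key, and no other minimal superkey exists.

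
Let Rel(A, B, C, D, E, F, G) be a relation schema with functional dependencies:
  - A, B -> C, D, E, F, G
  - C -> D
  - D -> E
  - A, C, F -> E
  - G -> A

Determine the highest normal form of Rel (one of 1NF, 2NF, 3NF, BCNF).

Candidate keys: {A, B}, {B, G}. Prime attributes: {A, B, G}.
For C -> D we have {C}⁺ = {C, D, E}; {C} is not a superkey, so BCNF fails.
C -> D determines the non-prime attribute {D} from a non-superkey — 3NF is violated.
Checking every proper subset of each key, none determines a non-prime attribute — 2NF is satisfied.

2NF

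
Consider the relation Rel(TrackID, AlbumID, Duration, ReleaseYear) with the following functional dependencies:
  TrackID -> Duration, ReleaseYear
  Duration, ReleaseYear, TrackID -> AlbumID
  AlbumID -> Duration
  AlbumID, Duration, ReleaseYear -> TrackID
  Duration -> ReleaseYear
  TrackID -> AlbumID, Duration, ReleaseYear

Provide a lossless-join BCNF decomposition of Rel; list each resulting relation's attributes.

Candidate keys of the original relation: {AlbumID}, {TrackID}.
Within {AlbumID, Duration, ReleaseYear, TrackID}: {Duration}⁺ ∩ {AlbumID, Duration, ReleaseYear, TrackID} = {Duration, ReleaseYear}, not the whole set, so Duration -> ReleaseYear violates BCNF; decompose into {Duration, ReleaseYear} and {AlbumID, Duration, TrackID}.
{Duration, ReleaseYear} has no BCNF violation.
{AlbumID, Duration, TrackID} has no BCNF violation.

{AlbumID, Duration, TrackID}; {Duration, ReleaseYear}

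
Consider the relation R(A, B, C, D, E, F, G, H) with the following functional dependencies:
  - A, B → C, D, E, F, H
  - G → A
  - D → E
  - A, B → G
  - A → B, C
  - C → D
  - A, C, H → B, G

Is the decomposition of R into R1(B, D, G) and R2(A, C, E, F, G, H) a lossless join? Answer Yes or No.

Yes

The shared attributes are {G} and {G}⁺ = {A, B, C, D, E, F, G, H}.
R1 is contained in that closure, so R1 ∩ R2 → R1 holds and the join is lossless.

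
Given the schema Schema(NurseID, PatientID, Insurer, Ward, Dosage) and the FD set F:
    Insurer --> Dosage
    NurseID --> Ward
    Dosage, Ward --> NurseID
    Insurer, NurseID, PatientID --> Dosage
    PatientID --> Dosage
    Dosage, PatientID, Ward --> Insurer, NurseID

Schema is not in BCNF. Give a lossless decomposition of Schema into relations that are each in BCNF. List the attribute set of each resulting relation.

Candidate keys of the original relation: {NurseID, PatientID}, {PatientID, Ward}.
Within {Dosage, Insurer, NurseID, PatientID, Ward}: {Insurer}⁺ ∩ {Dosage, Insurer, NurseID, PatientID, Ward} = {Dosage, Insurer}, not the whole set, so Insurer --> Dosage violates BCNF; decompose into {Dosage, Insurer} and {Insurer, NurseID, PatientID, Ward}.
{Dosage, Insurer} has no BCNF violation.
Within {Insurer, NurseID, PatientID, Ward}: {NurseID}⁺ ∩ {Insurer, NurseID, PatientID, Ward} = {NurseID, Ward}, not the whole set, so NurseID --> Ward violates BCNF; decompose into {NurseID, Ward} and {Insurer, NurseID, PatientID}.
{NurseID, Ward} has no BCNF violation.
{Insurer, NurseID, PatientID} has no BCNF violation.

{Dosage, Insurer}; {Insurer, NurseID, PatientID}; {NurseID, Ward}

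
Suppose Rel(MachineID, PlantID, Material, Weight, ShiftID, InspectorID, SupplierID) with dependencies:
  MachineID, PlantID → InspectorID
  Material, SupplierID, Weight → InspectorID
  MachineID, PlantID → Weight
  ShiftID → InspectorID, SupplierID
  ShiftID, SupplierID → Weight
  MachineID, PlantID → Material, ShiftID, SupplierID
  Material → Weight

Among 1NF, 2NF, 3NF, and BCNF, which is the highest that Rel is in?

2NF

Candidate key: {MachineID, PlantID}. Prime attributes: {MachineID, PlantID}.
Material, SupplierID, Weight → InspectorID: {Material, SupplierID, Weight}⁺ = {InspectorID, Material, SupplierID, Weight}, which is not all of the attributes, so the left side is not a superkey — BCNF is violated.
Material, SupplierID, Weight → InspectorID has non-prime {InspectorID} on the right and a non-superkey on the left, so 3NF fails.
No proper subset of a key has a non-prime attribute in its closure, so there is no partial dependency; 2NF holds.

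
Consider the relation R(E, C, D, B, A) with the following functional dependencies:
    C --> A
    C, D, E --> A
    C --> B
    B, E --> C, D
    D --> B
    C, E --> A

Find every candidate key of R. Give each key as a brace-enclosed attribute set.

{E} never appears on the right of any FD, so every key must include it.
{B, E}⁺ = {A, B, C, D, E}, which is every attribute, so {B, E} is a candidate key.
{C, E}⁺ = {A, B, C, D, E}, which is every attribute, so {C, E} is a candidate key.
{D, E}⁺ = {A, B, C, D, E}, which is every attribute, so {D, E} is a candidate key.
Any other superkey properly contains one of these, so there are no further candidate keys.

{B, E}, {C, E}, {D, E}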